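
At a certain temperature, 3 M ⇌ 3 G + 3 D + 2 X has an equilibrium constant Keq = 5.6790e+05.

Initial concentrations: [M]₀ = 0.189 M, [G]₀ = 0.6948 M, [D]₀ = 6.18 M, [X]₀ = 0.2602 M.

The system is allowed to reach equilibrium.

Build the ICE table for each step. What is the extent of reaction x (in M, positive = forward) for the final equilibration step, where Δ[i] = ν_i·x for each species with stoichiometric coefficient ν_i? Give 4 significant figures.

Q₀ = 793.9 vs Keq = 5.6790e+05 ⇒ Q<K, forward
Step 1:
                  M         G         D         X
  init        0.189    0.6948      6.18    0.2602
  Δ         -0.1558    0.1558    0.1558    0.1039
  eq        0.03318    0.8506     6.336    0.3641
  solve Keq expr → x = 0.05194; check Q = 5.6790e+05

x = 0.05194 M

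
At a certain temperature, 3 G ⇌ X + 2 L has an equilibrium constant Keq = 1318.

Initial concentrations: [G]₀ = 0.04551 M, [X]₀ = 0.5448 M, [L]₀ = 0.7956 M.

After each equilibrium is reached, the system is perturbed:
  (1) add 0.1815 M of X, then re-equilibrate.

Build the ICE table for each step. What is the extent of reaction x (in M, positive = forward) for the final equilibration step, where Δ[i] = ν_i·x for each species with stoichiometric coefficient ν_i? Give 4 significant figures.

Q₀ = 3659 vs Keq = 1318 ⇒ Q>K, reverse
Step 1:
                  G         X         L
  init      0.04551    0.5448    0.7956
  Δ         0.01759 -0.005864  -0.01173
  eq         0.0631    0.5389    0.7839
  solve Keq expr → x = -0.005864; check Q = 1318
Then add 0.1815 M of X.
Step 2:
                  G         X         L
  init       0.0631    0.7204    0.7839
  Δ        0.006104 -0.002035  -0.00407
  eq        0.06921    0.7184    0.7798
  solve Keq expr → x = -0.002035; check Q = 1318

x = -0.002035 M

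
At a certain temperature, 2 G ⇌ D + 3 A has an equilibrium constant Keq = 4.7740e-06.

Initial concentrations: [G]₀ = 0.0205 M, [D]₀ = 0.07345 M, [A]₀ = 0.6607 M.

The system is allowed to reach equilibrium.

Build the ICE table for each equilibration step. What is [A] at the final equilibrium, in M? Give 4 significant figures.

[A]_eq = 0.4404 M

Q₀ = 50.41 vs Keq = 4.7740e-06 ⇒ Q>K, reverse
Step 1:
                    G           D           A
  Initial      0.0205     0.07345      0.6607
  Change       0.1469    -0.07345     -0.2203
  Equil        0.1674  1.5666e-06      0.4404
  solve Keq expr → x = -0.07345; check Q = 4.7740e-06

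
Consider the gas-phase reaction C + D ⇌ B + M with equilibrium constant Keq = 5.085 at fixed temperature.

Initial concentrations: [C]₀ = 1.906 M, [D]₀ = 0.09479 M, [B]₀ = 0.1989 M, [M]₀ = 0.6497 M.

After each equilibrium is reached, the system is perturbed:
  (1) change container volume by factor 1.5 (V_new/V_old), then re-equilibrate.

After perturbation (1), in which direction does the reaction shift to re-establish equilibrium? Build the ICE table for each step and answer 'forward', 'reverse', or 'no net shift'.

Q₀ = 0.7153 vs Keq = 5.085 ⇒ Q<K, forward
Step 1:
                  C         D         B         M
  Initial     1.906   0.09479    0.1989    0.6497
  Change   -0.07363  -0.07363   0.07363   0.07363
  Equil       1.832   0.02116    0.2725    0.7233
  solve Keq expr → x = 0.07363; check Q = 5.085
Then change container volume by factor 1.5 (V_new/V_old).
Step 2:
                  C         D         B         M
  Initial     1.222    0.0141    0.1817    0.4822
  Change          0         0         0         0
  Equil       1.222    0.0141    0.1817    0.4822
  solve Keq expr → x = 0; check Q = 5.085

Direction: no net shift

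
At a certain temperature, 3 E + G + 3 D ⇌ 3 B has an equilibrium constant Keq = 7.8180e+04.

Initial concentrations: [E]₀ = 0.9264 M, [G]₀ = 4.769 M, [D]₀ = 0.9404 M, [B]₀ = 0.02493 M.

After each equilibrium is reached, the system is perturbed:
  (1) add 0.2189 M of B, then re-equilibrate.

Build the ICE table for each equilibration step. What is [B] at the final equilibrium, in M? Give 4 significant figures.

[B]_eq = 1.055 M

Q₀ = 4.9137e-06 vs Keq = 7.8180e+04 ⇒ Q<K, forward
Step 1:
                   E          G          D          B
  init        0.9264      4.769     0.9404    0.02493
  Δ          -0.8235    -0.2745    -0.8235     0.8235
  eq          0.1029      4.494     0.1169     0.8485
  solve Keq expr → x = 0.2745; check Q = 7.8180e+04
Then add 0.2189 M of B.
Step 2:
                   E          G          D          B
  init        0.1029      4.494     0.1169      1.067
  Δ          0.01257   0.004189    0.01257   -0.01257
  eq          0.1154      4.499     0.1294      1.055
  solve Keq expr → x = -0.004189; check Q = 7.8180e+04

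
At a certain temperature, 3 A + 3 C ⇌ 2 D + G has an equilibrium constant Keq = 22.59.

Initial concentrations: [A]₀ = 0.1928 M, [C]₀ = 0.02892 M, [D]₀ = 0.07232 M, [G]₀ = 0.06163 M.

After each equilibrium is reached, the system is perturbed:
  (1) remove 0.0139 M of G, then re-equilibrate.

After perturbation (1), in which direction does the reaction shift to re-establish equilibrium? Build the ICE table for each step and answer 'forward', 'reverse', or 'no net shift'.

Direction: forward

Q₀ = 1859 vs Keq = 22.59 ⇒ Q>K, reverse
Step 1:
                  A         C         D         G
  I          0.1928   0.02892   0.07232   0.06163
  C         0.04082   0.04082  -0.02721  -0.01361
  E          0.2336   0.06974   0.04511   0.04802
  solve Keq expr → x = -0.01361; check Q = 22.59
Then remove 0.0139 M of G.
Step 2:
                  A         C         D         G
  I          0.2336   0.06974   0.04511   0.03412
  C       -0.003578 -0.003578  0.002385  0.001193
  E            0.23   0.06616   0.04749   0.03532
  solve Keq expr → x = 0.001193; check Q = 22.59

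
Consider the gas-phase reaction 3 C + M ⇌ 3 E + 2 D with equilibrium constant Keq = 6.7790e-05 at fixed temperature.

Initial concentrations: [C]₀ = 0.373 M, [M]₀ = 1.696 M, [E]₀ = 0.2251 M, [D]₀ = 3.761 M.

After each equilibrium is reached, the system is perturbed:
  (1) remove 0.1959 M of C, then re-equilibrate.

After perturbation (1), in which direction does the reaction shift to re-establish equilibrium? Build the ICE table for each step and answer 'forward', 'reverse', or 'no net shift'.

Q₀ = 1.833 vs Keq = 6.7790e-05 ⇒ Q>K, reverse
Step 1:
                    C           M           E           D
  init          0.373       1.696      0.2251       3.761
  Δ            0.2128     0.07095     -0.2128     -0.1419
  eq           0.5858       1.767     0.01225       3.619
  solve Keq expr → x = -0.07095; check Q = 6.7790e-05
Then remove 0.1959 M of C.
Step 2:
                    C           M           E           D
  init         0.3899       1.767     0.01225       3.619
  Δ          0.004007    0.001336   -0.004007   -0.002671
  eq            0.394       1.768    0.008245       3.616
  solve Keq expr → x = -0.001336; check Q = 6.7790e-05

Direction: reverse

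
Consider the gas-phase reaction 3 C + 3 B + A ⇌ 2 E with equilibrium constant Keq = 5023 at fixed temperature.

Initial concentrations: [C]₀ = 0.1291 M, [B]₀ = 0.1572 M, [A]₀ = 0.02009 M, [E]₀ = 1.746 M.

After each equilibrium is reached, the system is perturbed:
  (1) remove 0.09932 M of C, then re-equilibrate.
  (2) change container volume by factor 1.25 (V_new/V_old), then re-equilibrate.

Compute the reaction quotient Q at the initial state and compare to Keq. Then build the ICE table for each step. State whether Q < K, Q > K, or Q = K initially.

Q₀ = 1.8154e+07; Q > K (proceeds reverse)

Q₀ = 1.8154e+07 vs Keq = 5023 ⇒ Q>K, reverse
Step 1:
                  C         B         A         E
  I          0.1291    0.1572   0.02009     1.746
  C           0.264     0.264     0.088    -0.176
  E          0.3931    0.4212    0.1081      1.57
  solve Keq expr → x = -0.088; check Q = 5023
Then remove 0.09932 M of C.
Step 2:
                  C         B         A         E
  I          0.2938    0.4212    0.1081      1.57
  C         0.04358   0.04358   0.01453  -0.02905
  E          0.3374    0.4648    0.1226     1.541
  solve Keq expr → x = -0.01453; check Q = 5023
Then change container volume by factor 1.25 (V_new/V_old).
Step 3:
                  C         B         A         E
  I          0.2699    0.3718   0.09809     1.233
  C         0.05076   0.05076   0.01692  -0.03384
  E          0.3207    0.4226     0.115     1.199
  solve Keq expr → x = -0.01692; check Q = 5023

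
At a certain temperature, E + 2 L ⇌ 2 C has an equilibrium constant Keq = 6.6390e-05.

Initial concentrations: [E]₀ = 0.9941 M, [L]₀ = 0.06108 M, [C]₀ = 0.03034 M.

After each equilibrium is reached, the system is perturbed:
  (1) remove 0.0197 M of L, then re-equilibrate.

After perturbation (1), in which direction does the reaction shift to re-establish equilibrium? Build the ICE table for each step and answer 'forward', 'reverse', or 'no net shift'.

Direction: reverse

Q₀ = 0.2482 vs Keq = 6.6390e-05 ⇒ Q>K, reverse
Step 1:
                   E          L          C
  init        0.9941    0.06108    0.03034
  Δ           0.0148     0.0296    -0.0296
  eq           1.009    0.09068 7.4212e-04
  solve Keq expr → x = -0.0148; check Q = 6.6390e-05
Then remove 0.0197 M of L.
Step 2:
                   E          L          C
  init         1.009    0.07098 7.4212e-04
  Δ       7.9948e-05 1.5990e-04 -1.5990e-04
  eq           1.009    0.07114 5.8223e-04
  solve Keq expr → x = -7.9948e-05; check Q = 6.6390e-05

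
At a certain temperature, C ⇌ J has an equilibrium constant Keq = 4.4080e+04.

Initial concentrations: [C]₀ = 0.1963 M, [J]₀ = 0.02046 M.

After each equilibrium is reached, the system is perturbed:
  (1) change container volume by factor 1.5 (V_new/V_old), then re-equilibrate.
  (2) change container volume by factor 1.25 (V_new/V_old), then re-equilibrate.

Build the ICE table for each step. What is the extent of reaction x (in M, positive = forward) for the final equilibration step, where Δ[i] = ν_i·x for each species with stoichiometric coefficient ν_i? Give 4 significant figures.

Q₀ = 0.1042 vs Keq = 4.4080e+04 ⇒ Q<K, forward
Step 1:
                  C         J
  I          0.1963   0.02046
  C         -0.1963    0.1963
  E       4.9173e-06    0.2168
  solve Keq expr → x = 0.1963; check Q = 4.4080e+04
Then change container volume by factor 1.5 (V_new/V_old).
Step 2:
                  C         J
  I       3.2782e-06    0.1445
  C               0         0
  E       3.2782e-06    0.1445
  solve Keq expr → x = 0; check Q = 4.4080e+04
Then change container volume by factor 1.25 (V_new/V_old).
Step 3:
                  C         J
  I       2.6226e-06    0.1156
  C               0         0
  E       2.6226e-06    0.1156
  solve Keq expr → x = 0; check Q = 4.4080e+04

x = 0 M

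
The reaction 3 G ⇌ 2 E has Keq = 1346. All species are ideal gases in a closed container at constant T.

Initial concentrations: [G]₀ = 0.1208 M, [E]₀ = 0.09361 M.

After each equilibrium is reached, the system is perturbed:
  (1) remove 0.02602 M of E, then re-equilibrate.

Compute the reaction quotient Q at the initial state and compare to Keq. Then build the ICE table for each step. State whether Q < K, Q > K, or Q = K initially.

Q₀ = 4.971 vs Keq = 1346 ⇒ Q<K, forward
Step 1:
                   G          E
  Initial     0.1208    0.09361
  Change    -0.09449    0.06299
  Equil      0.02631     0.1566
  solve Keq expr → x = 0.0315; check Q = 1346
Then remove 0.02602 M of E.
Step 2:
                   G          E
  Initial    0.02631     0.1306
  Change   -0.002782   0.001855
  Equil      0.02353     0.1324
  solve Keq expr → x = 9.2729e-04; check Q = 1346

Q₀ = 4.971; Q < K (proceeds forward)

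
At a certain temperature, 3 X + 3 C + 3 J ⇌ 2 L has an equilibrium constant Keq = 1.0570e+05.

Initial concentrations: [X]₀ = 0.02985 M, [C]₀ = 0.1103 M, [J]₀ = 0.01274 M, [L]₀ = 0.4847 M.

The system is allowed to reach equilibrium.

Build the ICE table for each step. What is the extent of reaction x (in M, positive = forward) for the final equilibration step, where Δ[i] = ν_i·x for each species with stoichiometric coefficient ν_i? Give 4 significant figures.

x = -0.05811 M

Q₀ = 3.1833e+12 vs Keq = 1.0570e+05 ⇒ Q>K, reverse
Step 1:
                  X         C         J         L
  I         0.02985    0.1103   0.01274    0.4847
  C          0.1743    0.1743    0.1743   -0.1162
  E          0.2042    0.2846    0.1871    0.3685
  solve Keq expr → x = -0.05811; check Q = 1.0570e+05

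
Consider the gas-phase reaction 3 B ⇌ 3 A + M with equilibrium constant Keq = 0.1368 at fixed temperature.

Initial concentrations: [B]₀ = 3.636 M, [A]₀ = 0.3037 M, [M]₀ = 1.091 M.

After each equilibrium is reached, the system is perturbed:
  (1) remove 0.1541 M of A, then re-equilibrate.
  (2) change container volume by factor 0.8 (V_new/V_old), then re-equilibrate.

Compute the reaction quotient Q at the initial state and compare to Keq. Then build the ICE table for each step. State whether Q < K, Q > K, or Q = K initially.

Q₀ = 6.3575e-04; Q < K (proceeds forward)

Q₀ = 6.3575e-04 vs Keq = 0.1368 ⇒ Q<K, forward
Step 1:
                   B          A          M
  Initial      3.636     0.3037      1.091
  Change     -0.9379     0.9379     0.3126
  Equil        2.698      1.242      1.404
  solve Keq expr → x = 0.3126; check Q = 0.1368
Then remove 0.1541 M of A.
Step 2:
                   B          A          M
  Initial      2.698      1.088      1.404
  Change     -0.0992     0.0992    0.03307
  Equil        2.599      1.187      1.437
  solve Keq expr → x = 0.03307; check Q = 0.1368
Then change container volume by factor 0.8 (V_new/V_old).
Step 3:
                   B          A          M
  Initial      3.249      1.483      1.796
  Change     0.07034   -0.07034   -0.02345
  Equil        3.319      1.413      1.772
  solve Keq expr → x = -0.02345; check Q = 0.1368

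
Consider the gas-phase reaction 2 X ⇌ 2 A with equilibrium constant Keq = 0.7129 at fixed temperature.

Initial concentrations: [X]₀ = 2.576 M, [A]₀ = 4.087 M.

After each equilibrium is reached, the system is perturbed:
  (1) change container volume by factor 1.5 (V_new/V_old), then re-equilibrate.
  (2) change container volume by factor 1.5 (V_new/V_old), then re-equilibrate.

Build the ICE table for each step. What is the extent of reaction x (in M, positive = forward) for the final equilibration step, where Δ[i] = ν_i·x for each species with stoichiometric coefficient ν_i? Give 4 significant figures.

Q₀ = 2.517 vs Keq = 0.7129 ⇒ Q>K, reverse
Step 1:
                   X          A
  Initial      2.576      4.087
  Change       1.037     -1.037
  Equil        3.613       3.05
  solve Keq expr → x = -0.5183; check Q = 0.7129
Then change container volume by factor 1.5 (V_new/V_old).
Step 2:
                   X          A
  Initial      2.408      2.034
  Change           0          0
  Equil        2.408      2.034
  solve Keq expr → x = 0; check Q = 0.7129
Then change container volume by factor 1.5 (V_new/V_old).
Step 3:
                   X          A
  Initial      1.606      1.356
  Change           0          0
  Equil        1.606      1.356
  solve Keq expr → x = 0; check Q = 0.7129

x = 0 M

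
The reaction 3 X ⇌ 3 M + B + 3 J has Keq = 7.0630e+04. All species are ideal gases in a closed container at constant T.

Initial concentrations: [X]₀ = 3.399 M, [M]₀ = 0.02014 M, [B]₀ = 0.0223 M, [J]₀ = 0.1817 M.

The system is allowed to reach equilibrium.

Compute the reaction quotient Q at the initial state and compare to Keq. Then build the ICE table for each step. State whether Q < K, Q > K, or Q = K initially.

Q₀ = 2.7829e-11 vs Keq = 7.0630e+04 ⇒ Q<K, forward
Step 1:
                   X          M          B          J
  I            3.399    0.02014     0.0223     0.1817
  C           -3.139      3.139      1.046      3.139
  E           0.2595       3.16      1.069      3.321
  solve Keq expr → x = 1.046; check Q = 7.0630e+04

Q₀ = 2.7829e-11; Q < K (proceeds forward)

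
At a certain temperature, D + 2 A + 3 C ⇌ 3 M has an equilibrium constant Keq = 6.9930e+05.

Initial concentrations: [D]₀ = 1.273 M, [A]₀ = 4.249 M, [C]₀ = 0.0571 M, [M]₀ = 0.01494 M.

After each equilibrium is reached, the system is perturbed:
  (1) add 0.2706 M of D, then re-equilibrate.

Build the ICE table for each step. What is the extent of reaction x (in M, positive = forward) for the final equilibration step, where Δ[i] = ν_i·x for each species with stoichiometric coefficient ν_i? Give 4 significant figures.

x = 6.0188e-06 M

Q₀ = 7.7937e-04 vs Keq = 6.9930e+05 ⇒ Q<K, forward
Step 1:
                  D         A         C         M
  init        1.273     4.249    0.0571   0.01494
  Δ        -0.01894  -0.03788  -0.05681   0.05681
  eq          1.254     4.211 2.8746e-04   0.07175
  solve Keq expr → x = 0.01894; check Q = 6.9930e+05
Then add 0.2706 M of D.
Step 2:
                  D         A         C         M
  init        1.525     4.211 2.8746e-04   0.07175
  Δ       -6.0188e-06 -1.2038e-05 -1.8056e-05 1.8056e-05
  eq          1.525     4.211 2.6940e-04   0.07177
  solve Keq expr → x = 6.0188e-06; check Q = 6.9930e+05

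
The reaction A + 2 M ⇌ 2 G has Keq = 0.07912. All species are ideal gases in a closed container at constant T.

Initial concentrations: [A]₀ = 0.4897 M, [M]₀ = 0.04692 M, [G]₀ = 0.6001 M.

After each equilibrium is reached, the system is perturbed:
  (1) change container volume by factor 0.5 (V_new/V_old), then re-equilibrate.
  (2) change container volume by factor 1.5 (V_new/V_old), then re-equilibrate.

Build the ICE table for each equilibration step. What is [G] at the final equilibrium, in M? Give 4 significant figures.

Q₀ = 334 vs Keq = 0.07912 ⇒ Q>K, reverse
Step 1:
                  A         M         G
  Initial    0.4897   0.04692    0.6001
  Change     0.2375    0.4749   -0.4749
  Equil      0.7272    0.5218    0.1252
  solve Keq expr → x = -0.2375; check Q = 0.07912
Then change container volume by factor 0.5 (V_new/V_old).
Step 2:
                  A         M         G
  Initial     1.454     1.044    0.2503
  Change   -0.03714  -0.07427   0.07427
  Equil       1.417    0.9694    0.3246
  solve Keq expr → x = 0.03714; check Q = 0.07912
Then change container volume by factor 1.5 (V_new/V_old).
Step 3:
                  A         M         G
  Initial    0.9448    0.6463    0.2164
  Change    0.01502   0.03004  -0.03004
  Equil      0.9598    0.6763    0.1864
  solve Keq expr → x = -0.01502; check Q = 0.07912

[G]_eq = 0.1864 M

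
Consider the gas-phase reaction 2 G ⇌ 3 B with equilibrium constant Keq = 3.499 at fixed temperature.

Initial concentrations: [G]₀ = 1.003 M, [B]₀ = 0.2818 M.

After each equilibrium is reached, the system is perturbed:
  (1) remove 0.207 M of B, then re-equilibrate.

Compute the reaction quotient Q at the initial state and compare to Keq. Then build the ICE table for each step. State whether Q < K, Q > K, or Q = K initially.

Q₀ = 0.02224; Q < K (proceeds forward)

Q₀ = 0.02224 vs Keq = 3.499 ⇒ Q<K, forward
Step 1:
                   G          B
  init         1.003     0.2818
  Δ          -0.4741     0.7111
  eq          0.5289     0.9929
  solve Keq expr → x = 0.237; check Q = 3.499
Then remove 0.207 M of B.
Step 2:
                   G          B
  init        0.5289     0.7859
  Δ         -0.07439     0.1116
  eq          0.4545     0.8975
  solve Keq expr → x = 0.03719; check Q = 3.499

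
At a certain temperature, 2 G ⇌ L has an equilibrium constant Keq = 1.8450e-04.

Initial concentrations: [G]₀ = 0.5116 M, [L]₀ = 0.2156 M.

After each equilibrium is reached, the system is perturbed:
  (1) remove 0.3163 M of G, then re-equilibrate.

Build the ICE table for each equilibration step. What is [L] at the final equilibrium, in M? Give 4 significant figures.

Q₀ = 0.8237 vs Keq = 1.8450e-04 ⇒ Q>K, reverse
Step 1:
                    G           L
  init         0.5116      0.2156
  Δ            0.4309     -0.2154
  eq           0.9425  1.6388e-04
  solve Keq expr → x = -0.2154; check Q = 1.8450e-04
Then remove 0.3163 M of G.
Step 2:
                    G           L
  init         0.6262  1.6388e-04
  Δ        1.8300e-04 -9.1500e-05
  eq           0.6264  7.2383e-05
  solve Keq expr → x = -9.1500e-05; check Q = 1.8450e-04

[L]_eq = 7.2383e-05 M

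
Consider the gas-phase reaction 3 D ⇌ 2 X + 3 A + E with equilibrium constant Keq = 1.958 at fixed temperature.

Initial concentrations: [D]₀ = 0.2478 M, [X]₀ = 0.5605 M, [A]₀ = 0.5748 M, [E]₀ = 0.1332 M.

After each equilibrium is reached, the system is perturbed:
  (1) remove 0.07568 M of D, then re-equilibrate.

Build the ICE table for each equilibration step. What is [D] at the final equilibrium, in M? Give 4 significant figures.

[D]_eq = 0.1639 M

Q₀ = 0.5223 vs Keq = 1.958 ⇒ Q<K, forward
Step 1:
                  D         X         A         E
  Initial    0.2478    0.5605    0.5748    0.1332
  Change   -0.05656   0.03771   0.05656   0.01885
  Equil      0.1912    0.5982    0.6314    0.1521
  solve Keq expr → x = 0.01885; check Q = 1.958
Then remove 0.07568 M of D.
Step 2:
                  D         X         A         E
  Initial    0.1156    0.5982    0.6314    0.1521
  Change    0.04838  -0.03225  -0.04838  -0.01613
  Equil      0.1639     0.566     0.583    0.1359
  solve Keq expr → x = -0.01613; check Q = 1.958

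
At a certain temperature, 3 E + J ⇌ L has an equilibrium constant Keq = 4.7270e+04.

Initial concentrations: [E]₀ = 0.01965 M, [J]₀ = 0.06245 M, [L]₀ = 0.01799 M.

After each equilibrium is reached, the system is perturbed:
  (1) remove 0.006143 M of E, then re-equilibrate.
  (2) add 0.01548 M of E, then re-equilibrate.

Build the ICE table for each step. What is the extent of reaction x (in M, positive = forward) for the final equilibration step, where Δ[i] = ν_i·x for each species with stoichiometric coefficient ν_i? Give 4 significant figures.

Q₀ = 3.7967e+04 vs Keq = 4.7270e+04 ⇒ Q<K, forward
Step 1:
                  E         J         L
  I         0.01965   0.06245   0.01799
  C       -0.001209 -4.0303e-04 4.0303e-04
  E         0.01844   0.06205   0.01839
  solve Keq expr → x = 4.0303e-04; check Q = 4.7270e+04
Then remove 0.006143 M of E.
Step 2:
                  E         J         L
  I          0.0123   0.06205   0.01839
  C        0.005358  0.001786 -0.001786
  E         0.01766   0.06383   0.01661
  solve Keq expr → x = -0.001786; check Q = 4.7270e+04
Then add 0.01548 M of E.
Step 3:
                  E         J         L
  I         0.03314   0.06383   0.01661
  C        -0.01353 -0.004511  0.004511
  E          0.0196   0.05932   0.02112
  solve Keq expr → x = 0.004511; check Q = 4.7270e+04

x = 0.004511 M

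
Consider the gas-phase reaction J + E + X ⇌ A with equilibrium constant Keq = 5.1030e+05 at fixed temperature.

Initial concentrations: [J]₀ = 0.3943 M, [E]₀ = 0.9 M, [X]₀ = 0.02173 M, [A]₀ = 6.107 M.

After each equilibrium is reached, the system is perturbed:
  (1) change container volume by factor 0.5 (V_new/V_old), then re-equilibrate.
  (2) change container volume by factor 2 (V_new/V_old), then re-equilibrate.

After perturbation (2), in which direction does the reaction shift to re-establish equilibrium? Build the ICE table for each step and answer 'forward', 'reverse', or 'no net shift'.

Q₀ = 792 vs Keq = 5.1030e+05 ⇒ Q<K, forward
Step 1:
                    J           E           X           A
  init         0.3943         0.9     0.02173       6.107
  Δ          -0.02169    -0.02169    -0.02169     0.02169
  eq           0.3726      0.8783  3.6698e-05       6.129
  solve Keq expr → x = 0.02169; check Q = 5.1030e+05
Then change container volume by factor 0.5 (V_new/V_old).
Step 2:
                    J           E           X           A
  init         0.7452       1.757  7.3397e-05       12.26
  Δ       -5.5045e-05 -5.5045e-05 -5.5045e-05  5.5045e-05
  eq           0.7452       1.757  1.8351e-05       12.26
  solve Keq expr → x = 5.5045e-05; check Q = 5.1030e+05
Then change container volume by factor 2 (V_new/V_old).
Step 3:
                    J           E           X           A
  init         0.3726      0.8783  9.1756e-06       6.129
  Δ        2.7523e-05  2.7523e-05  2.7523e-05 -2.7523e-05
  eq           0.3726      0.8783  3.6698e-05       6.129
  solve Keq expr → x = -2.7523e-05; check Q = 5.1030e+05

Direction: reverse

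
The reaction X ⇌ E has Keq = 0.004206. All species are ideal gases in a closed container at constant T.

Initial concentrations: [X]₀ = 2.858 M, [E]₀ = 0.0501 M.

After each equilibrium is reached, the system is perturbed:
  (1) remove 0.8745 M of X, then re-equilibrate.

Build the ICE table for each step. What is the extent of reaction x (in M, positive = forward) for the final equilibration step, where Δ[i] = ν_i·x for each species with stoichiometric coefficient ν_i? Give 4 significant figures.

x = -0.003663 M

Q₀ = 0.01753 vs Keq = 0.004206 ⇒ Q>K, reverse
Step 1:
                    X           E
  I             2.858      0.0501
  C           0.03792    -0.03792
  E             2.896     0.01218
  solve Keq expr → x = -0.03792; check Q = 0.004206
Then remove 0.8745 M of X.
Step 2:
                    X           E
  I             2.021     0.01218
  C          0.003663   -0.003663
  E             2.025    0.008517
  solve Keq expr → x = -0.003663; check Q = 0.004206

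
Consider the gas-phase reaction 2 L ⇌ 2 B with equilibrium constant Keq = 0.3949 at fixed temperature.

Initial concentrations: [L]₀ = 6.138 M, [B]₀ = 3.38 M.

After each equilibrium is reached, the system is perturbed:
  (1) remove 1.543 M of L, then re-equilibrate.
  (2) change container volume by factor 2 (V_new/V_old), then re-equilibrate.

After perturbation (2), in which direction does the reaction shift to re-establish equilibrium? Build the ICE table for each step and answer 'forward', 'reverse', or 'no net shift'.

Direction: no net shift

Q₀ = 0.3032 vs Keq = 0.3949 ⇒ Q<K, forward
Step 1:
                    L           B
  Initial       6.138        3.38
  Change       -0.293       0.293
  Equil         5.845       3.673
  solve Keq expr → x = 0.1465; check Q = 0.3949
Then remove 1.543 M of L.
Step 2:
                    L           B
  Initial       4.302       3.673
  Change       0.5955     -0.5955
  Equil         4.897       3.078
  solve Keq expr → x = -0.2977; check Q = 0.3949
Then change container volume by factor 2 (V_new/V_old).
Step 3:
                    L           B
  Initial       2.449       1.539
  Change            0           0
  Equil         2.449       1.539
  solve Keq expr → x = 0; check Q = 0.3949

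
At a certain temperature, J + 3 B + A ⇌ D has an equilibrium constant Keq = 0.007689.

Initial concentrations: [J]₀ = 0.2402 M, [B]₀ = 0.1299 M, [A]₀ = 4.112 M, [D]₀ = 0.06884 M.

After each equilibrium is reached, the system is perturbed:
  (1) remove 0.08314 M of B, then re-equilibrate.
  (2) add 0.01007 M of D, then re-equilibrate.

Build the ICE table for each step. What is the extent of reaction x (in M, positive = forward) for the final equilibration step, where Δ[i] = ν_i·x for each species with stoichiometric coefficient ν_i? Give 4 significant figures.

Q₀ = 31.8 vs Keq = 0.007689 ⇒ Q>K, reverse
Step 1:
                  J         B         A         D
  init       0.2402    0.1299     4.112   0.06884
  Δ         0.06847    0.2054   0.06847  -0.06847
  eq         0.3087    0.3353      4.18 3.7400e-04
  solve Keq expr → x = -0.06847; check Q = 0.007689
Then remove 0.08314 M of B.
Step 2:
                  J         B         A         D
  init       0.3087    0.2522      4.18 3.7400e-04
  Δ       2.1359e-04 6.4078e-04 2.1359e-04 -2.1359e-04
  eq         0.3089    0.2528     4.181 1.6041e-04
  solve Keq expr → x = -2.1359e-04; check Q = 0.007689
Then add 0.01007 M of D.
Step 3:
                  J         B         A         D
  init       0.3089    0.2528     4.181   0.01023
  Δ        0.009998   0.02999  0.009998 -0.009998
  eq         0.3189    0.2828     4.191 2.3237e-04
  solve Keq expr → x = -0.009998; check Q = 0.007689

x = -0.009998 M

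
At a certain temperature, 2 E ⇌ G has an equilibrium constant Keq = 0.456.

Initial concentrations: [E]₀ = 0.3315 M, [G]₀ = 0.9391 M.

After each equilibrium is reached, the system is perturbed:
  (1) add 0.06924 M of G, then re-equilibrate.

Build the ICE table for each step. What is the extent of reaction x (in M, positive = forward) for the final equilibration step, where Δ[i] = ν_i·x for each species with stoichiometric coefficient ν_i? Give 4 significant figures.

Q₀ = 8.546 vs Keq = 0.456 ⇒ Q>K, reverse
Step 1:
                    E           G
  I            0.3315      0.9391
  C            0.7706     -0.3853
  E             1.102      0.5538
  solve Keq expr → x = -0.3853; check Q = 0.456
Then add 0.06924 M of G.
Step 2:
                    E           G
  I             1.102      0.6231
  C           0.04538    -0.02269
  E             1.147      0.6004
  solve Keq expr → x = -0.02269; check Q = 0.456

x = -0.02269 M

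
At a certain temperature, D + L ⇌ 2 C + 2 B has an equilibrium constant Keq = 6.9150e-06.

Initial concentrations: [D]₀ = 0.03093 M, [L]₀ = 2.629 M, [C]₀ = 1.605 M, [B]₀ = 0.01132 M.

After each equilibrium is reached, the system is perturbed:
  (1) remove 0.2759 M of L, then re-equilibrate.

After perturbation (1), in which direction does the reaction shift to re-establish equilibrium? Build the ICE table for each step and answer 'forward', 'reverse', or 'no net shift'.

Direction: reverse

Q₀ = 0.004059 vs Keq = 6.9150e-06 ⇒ Q>K, reverse
Step 1:
                    D           L           C           B
  init        0.03093       2.629       1.605     0.01132
  Δ          0.005405    0.005405    -0.01081    -0.01081
  eq          0.03633       2.634       1.594  5.1034e-04
  solve Keq expr → x = -0.005405; check Q = 6.9150e-06
Then remove 0.2759 M of L.
Step 2:
                    D           L           C           B
  init        0.03633       2.359       1.594  5.1034e-04
  Δ        1.3681e-05  1.3681e-05 -2.7362e-05 -2.7362e-05
  eq          0.03635       2.359       1.594  4.8298e-04
  solve Keq expr → x = -1.3681e-05; check Q = 6.9150e-06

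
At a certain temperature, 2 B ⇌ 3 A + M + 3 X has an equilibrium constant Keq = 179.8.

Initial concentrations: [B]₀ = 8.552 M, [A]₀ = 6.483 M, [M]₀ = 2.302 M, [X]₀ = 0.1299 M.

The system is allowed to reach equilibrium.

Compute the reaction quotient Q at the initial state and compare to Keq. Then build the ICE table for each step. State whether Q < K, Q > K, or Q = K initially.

Q₀ = 0.0188; Q < K (proceeds forward)

Q₀ = 0.0188 vs Keq = 179.8 ⇒ Q<K, forward
Step 1:
                   B          A          M          X
  Initial      8.552      6.483      2.302     0.1299
  Change      -1.141      1.712     0.5706      1.712
  Equil        7.411      8.195      2.873      1.842
  solve Keq expr → x = 0.5706; check Q = 179.8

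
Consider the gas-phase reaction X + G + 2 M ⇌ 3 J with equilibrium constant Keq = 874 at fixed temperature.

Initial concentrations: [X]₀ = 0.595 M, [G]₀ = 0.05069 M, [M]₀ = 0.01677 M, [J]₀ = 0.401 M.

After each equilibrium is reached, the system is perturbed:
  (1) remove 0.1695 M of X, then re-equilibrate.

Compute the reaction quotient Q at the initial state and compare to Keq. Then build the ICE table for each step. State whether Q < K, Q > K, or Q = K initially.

Q₀ = 7602; Q > K (proceeds reverse)

Q₀ = 7602 vs Keq = 874 ⇒ Q>K, reverse
Step 1:
                  X         G         M         J
  init        0.595   0.05069   0.01677     0.401
  Δ          0.0111    0.0111    0.0222   -0.0333
  eq         0.6061   0.06179   0.03897    0.3677
  solve Keq expr → x = -0.0111; check Q = 874
Then remove 0.1695 M of X.
Step 2:
                  X         G         M         J
  init       0.4366   0.06179   0.03897    0.3677
  Δ        0.002346  0.002346  0.004693 -0.007039
  eq         0.4389   0.06414   0.04366    0.3607
  solve Keq expr → x = -0.002346; check Q = 874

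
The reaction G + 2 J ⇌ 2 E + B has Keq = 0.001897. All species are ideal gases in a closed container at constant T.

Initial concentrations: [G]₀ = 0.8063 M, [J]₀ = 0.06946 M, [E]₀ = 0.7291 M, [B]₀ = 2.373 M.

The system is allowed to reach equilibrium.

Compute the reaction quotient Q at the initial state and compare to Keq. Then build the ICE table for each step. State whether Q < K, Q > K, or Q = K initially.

Q₀ = 324.3; Q > K (proceeds reverse)

Q₀ = 324.3 vs Keq = 0.001897 ⇒ Q>K, reverse
Step 1:
                  G         J         E         B
  I          0.8063   0.06946    0.7291     2.373
  C          0.3518    0.7036   -0.7036   -0.3518
  E           1.158    0.7731   0.02549     2.021
  solve Keq expr → x = -0.3518; check Q = 0.001897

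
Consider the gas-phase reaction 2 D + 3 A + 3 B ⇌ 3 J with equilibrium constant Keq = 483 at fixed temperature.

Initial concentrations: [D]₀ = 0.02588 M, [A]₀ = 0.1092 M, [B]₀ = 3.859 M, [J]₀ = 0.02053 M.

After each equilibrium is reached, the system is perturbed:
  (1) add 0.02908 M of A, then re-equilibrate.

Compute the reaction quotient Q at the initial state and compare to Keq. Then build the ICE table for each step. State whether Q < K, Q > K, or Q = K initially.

Q₀ = 0.1726; Q < K (proceeds forward)

Q₀ = 0.1726 vs Keq = 483 ⇒ Q<K, forward
Step 1:
                    D           A           B           J
  Initial     0.02588      0.1092       3.859     0.02053
  Change     -0.02224    -0.03336    -0.03336     0.03336
  Equil      0.003642     0.07584       3.826     0.05389
  solve Keq expr → x = 0.01112; check Q = 483
Then add 0.02908 M of A.
Step 2:
                    D           A           B           J
  Initial    0.003642      0.1049       3.826     0.05389
  Change    -0.001224   -0.001835   -0.001835    0.001835
  Equil      0.002418      0.1031       3.824     0.05572
  solve Keq expr → x = 6.1177e-04; check Q = 483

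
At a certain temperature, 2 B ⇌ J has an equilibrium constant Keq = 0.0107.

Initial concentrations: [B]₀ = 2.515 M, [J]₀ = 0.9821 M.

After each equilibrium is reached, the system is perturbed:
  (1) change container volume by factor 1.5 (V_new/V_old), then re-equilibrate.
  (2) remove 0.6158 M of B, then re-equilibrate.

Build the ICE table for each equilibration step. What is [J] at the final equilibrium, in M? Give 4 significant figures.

[J]_eq = 0.0547 M

Q₀ = 0.1553 vs Keq = 0.0107 ⇒ Q>K, reverse
Step 1:
                  B         J
  I           2.515    0.9821
  C           1.602   -0.8008
  E           4.117    0.1813
  solve Keq expr → x = -0.8008; check Q = 0.0107
Then change container volume by factor 1.5 (V_new/V_old).
Step 2:
                  B         J
  I           2.744    0.1209
  C         0.07202  -0.03601
  E           2.816   0.08487
  solve Keq expr → x = -0.03601; check Q = 0.0107
Then remove 0.6158 M of B.
Step 3:
                  B         J
  I           2.201   0.08487
  C         0.06035  -0.03018
  E           2.261    0.0547
  solve Keq expr → x = -0.03018; check Q = 0.0107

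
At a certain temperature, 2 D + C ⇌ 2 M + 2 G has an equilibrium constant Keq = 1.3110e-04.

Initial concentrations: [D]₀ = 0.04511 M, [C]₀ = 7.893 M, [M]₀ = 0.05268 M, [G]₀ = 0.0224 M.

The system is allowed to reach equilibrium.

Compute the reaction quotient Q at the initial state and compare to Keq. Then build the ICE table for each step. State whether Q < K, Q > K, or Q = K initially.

Q₀ = 8.6696e-05 vs Keq = 1.3110e-04 ⇒ Q<K, forward
Step 1:
                  D         C         M         G
  Initial   0.04511     7.893   0.05268    0.0224
  Change   -0.00247 -0.001235   0.00247   0.00247
  Equil     0.04264     7.892   0.05515   0.02487
  solve Keq expr → x = 0.001235; check Q = 1.3110e-04

Q₀ = 8.6696e-05; Q < K (proceeds forward)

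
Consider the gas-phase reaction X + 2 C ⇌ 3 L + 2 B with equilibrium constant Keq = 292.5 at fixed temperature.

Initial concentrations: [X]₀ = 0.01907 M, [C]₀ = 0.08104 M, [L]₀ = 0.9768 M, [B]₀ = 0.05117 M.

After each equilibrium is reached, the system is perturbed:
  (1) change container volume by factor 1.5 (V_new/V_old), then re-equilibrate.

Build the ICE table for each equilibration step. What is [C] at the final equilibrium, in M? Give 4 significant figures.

[C]_eq = 0.03405 M

Q₀ = 19.48 vs Keq = 292.5 ⇒ Q<K, forward
Step 1:
                    X           C           L           B
  init        0.01907     0.08104      0.9768     0.05117
  Δ          -0.01249    -0.02498     0.03747     0.02498
  eq         0.006581     0.05606       1.014     0.07615
  solve Keq expr → x = 0.01249; check Q = 292.5
Then change container volume by factor 1.5 (V_new/V_old).
Step 2:
                    X           C           L           B
  init       0.004387     0.03737      0.6762     0.05077
  Δ         -0.001661   -0.003323    0.004984    0.003323
  eq         0.002726     0.03405      0.6812     0.05409
  solve Keq expr → x = 0.001661; check Q = 292.5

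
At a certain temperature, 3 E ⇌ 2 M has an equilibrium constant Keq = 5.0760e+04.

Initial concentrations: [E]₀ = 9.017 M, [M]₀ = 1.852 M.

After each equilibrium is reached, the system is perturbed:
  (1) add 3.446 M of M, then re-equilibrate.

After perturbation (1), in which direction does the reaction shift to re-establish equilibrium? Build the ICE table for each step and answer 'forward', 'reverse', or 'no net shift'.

Q₀ = 0.004678 vs Keq = 5.0760e+04 ⇒ Q<K, forward
Step 1:
                    E           M
  init          9.017       1.852
  Δ            -8.911       5.941
  eq           0.1062       7.793
  solve Keq expr → x = 2.97; check Q = 5.0760e+04
Then add 3.446 M of M.
Step 2:
                    E           M
  init         0.1062       11.24
  Δ            0.0292    -0.01946
  eq           0.1354       11.22
  solve Keq expr → x = -0.009732; check Q = 5.0760e+04

Direction: reverse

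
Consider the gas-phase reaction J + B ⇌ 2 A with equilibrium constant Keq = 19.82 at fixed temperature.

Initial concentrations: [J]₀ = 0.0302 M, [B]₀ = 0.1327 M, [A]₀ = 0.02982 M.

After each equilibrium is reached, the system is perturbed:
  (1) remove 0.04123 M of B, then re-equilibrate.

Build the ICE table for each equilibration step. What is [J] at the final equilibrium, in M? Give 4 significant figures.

[J]_eq = 0.004924 M

Q₀ = 0.2219 vs Keq = 19.82 ⇒ Q<K, forward
Step 1:
                   J          B          A
  init        0.0302     0.1327    0.02982
  Δ         -0.02687   -0.02687    0.05374
  eq        0.003329     0.1058    0.08356
  solve Keq expr → x = 0.02687; check Q = 19.82
Then remove 0.04123 M of B.
Step 2:
                   J          B          A
  init      0.003329     0.0646    0.08356
  Δ         0.001595   0.001595   -0.00319
  eq        0.004924    0.06619    0.08037
  solve Keq expr → x = -0.001595; check Q = 19.82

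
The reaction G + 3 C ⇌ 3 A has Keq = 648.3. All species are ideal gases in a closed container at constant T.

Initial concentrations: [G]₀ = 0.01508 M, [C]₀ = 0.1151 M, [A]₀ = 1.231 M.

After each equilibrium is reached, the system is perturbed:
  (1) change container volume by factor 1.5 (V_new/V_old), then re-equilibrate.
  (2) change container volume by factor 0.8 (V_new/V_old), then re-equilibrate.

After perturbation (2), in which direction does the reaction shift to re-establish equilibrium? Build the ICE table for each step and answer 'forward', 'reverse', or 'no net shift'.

Direction: forward

Q₀ = 8.1124e+04 vs Keq = 648.3 ⇒ Q>K, reverse
Step 1:
                    G           C           A
  init        0.01508      0.1151       1.231
  Δ           0.05858      0.1758     -0.1758
  eq          0.07366      0.2909       1.055
  solve Keq expr → x = -0.05858; check Q = 648.3
Then change container volume by factor 1.5 (V_new/V_old).
Step 2:
                    G           C           A
  init        0.04911      0.1939      0.7035
  Δ          0.005273     0.01582    -0.01582
  eq          0.05438      0.2097      0.6877
  solve Keq expr → x = -0.005273; check Q = 648.3
Then change container volume by factor 0.8 (V_new/V_old).
Step 3:
                    G           C           A
  init        0.06798      0.2622      0.8596
  Δ         -0.003682    -0.01105     0.01105
  eq           0.0643      0.2511      0.8706
  solve Keq expr → x = 0.003682; check Q = 648.3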